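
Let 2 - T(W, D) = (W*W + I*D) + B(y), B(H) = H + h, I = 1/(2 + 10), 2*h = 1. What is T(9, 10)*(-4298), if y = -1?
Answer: 1022924/3 ≈ 3.4097e+5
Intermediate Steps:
h = ½ (h = (½)*1 = ½ ≈ 0.50000)
I = 1/12 ≈ 0.083333
B(H) = ½ + H (B(H) = H + ½ = ½ + H)
T(W, D) = 5/2 - W² - D/12 (T(W, D) = 2 - ((W*W + D/12) + (½ - 1)) = 2 - ((W² + D/12) - ½) = 2 - (-½ + W² + D/12) = 2 + (½ - W² - D/12) = 5/2 - W² - D/12)
T(9, 10)*(-4298) = (5/2 - 1*9² - 1/12*10)*(-4298) = (5/2 - 1*81 - ⅚)*(-4298) = (5/2 - 81 - ⅚)*(-4298) = -238/3*(-4298) = 1022924/3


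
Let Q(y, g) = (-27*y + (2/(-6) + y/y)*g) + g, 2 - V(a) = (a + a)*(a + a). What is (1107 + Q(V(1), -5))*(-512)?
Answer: -1770496/3 ≈ -5.9017e+5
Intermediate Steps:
V(a) = 2 - 4*a² (V(a) = 2 - (a + a)*(a + a) = 2 - 2*a*2*a = 2 - 4*a²)
Q(y, g) = -27*y + 5*g/3 (Q(y, g) = (-27*y + (2*(-⅙) + 1)*g) + g = (-27*y + (-⅓ + 1)*g) + g = (-27*y + 2*g/3) + g = -27*y + 5*g/3)
(1107 + Q(V(1), -5))*(-512) = (1107 + (-27*(2 - 4*1²) + (5/3)*(-5)))*(-512) = (1107 + (-27*(2 - 4*1) - 25/3))*(-512) = (1107 + (-27*(2 - 4) - 25/3))*(-512) = (1107 + (-27*(-2) - 25/3))*(-512) = (1107 + (54 - 25/3))*(-512) = (1107 + 137/3)*(-512) = (3458/3)*(-512) = -1770496/3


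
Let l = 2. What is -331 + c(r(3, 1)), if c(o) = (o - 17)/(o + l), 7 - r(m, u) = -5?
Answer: -4639/14 ≈ -331.36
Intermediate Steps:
r(m, u) = 12 (r(m, u) = 7 - 1*(-5) = 7 + 5 = 12)
c(o) = (-17 + o)/(2 + o) (c(o) = (o - 17)/(o + 2) = (-17 + o)/(2 + o))
-331 + c(r(3, 1)) = -331 + (-17 + 12)/(2 + 12) = -331 - 5/14 = -4639/14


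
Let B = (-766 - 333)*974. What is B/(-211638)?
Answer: 76459/15117 ≈ 5.0578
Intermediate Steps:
B = -1070426 (B = -1099*974 = -1070426)
B/(-211638) = -1070426/(-211638) = -1070426*(-1/211638) = 76459/15117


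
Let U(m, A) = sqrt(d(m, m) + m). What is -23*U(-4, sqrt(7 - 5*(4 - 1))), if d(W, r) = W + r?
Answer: -46*I*sqrt(3) ≈ -79.674*I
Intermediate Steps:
U(m, A) = sqrt(3)*sqrt(m) (U(m, A) = sqrt((m + m) + m) = sqrt(2*m + m) = sqrt(3*m) = sqrt(3)*sqrt(m))
-23*U(-4, sqrt(7 - 5*(4 - 1))) = -23*sqrt(3)*sqrt(-4) = -23*sqrt(3)*2*I = -46*I*sqrt(3)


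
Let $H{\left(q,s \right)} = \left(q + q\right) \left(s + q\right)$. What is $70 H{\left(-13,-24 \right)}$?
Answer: $67340$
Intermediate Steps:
$H{\left(q,s \right)} = 2 q \left(q + s\right)$
$70 H{\left(-13,-24 \right)} = 70 \cdot 2 \left(-13\right) \left(-13 - 24\right) = 70 \cdot 2 \left(-13\right) \left(-37\right) = 70 \cdot 962 = 67340$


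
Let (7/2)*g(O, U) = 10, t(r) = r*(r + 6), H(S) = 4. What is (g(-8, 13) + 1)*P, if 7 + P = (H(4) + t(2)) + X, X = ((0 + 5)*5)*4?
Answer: 3051/7 ≈ 435.86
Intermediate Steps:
t(r) = r*(6 + r)
X = 100 (X = (5*5)*4 = 25*4 = 100)
g(O, U) = 20/7 (g(O, U) = (2/7)*10 = 20/7)
P = 113 (P = -7 + ((4 + 2*(6 + 2)) + 100) = -7 + ((4 + 2*8) + 100) = -7 + ((4 + 16) + 100) = -7 + (20 + 100) = -7 + 120 = 113)
(g(-8, 13) + 1)*P = (20/7 + 1)*113 = (27/7)*113 = 3051/7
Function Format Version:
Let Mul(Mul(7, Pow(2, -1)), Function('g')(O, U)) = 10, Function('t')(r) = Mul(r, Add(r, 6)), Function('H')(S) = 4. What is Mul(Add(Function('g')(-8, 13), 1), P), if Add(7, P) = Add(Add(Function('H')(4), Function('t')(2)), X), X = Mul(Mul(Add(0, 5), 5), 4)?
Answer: Rational(3051, 7) ≈ 435.86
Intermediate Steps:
Function('t')(r) = Mul(r, Add(6, r))
X = 100 (X = Mul(Mul(5, 5), 4) = Mul(25, 4) = 100)
Function('g')(O, U) = Rational(20, 7) (Function('g')(O, U) = Mul(Rational(2, 7), 10) = Rational(20, 7))
P = 113 (P = Add(-7, Add(Add(4, Mul(2, Add(6, 2))), 100)) = Add(-7, Add(Add(4, Mul(2, 8)), 100)) = Add(-7, Add(Add(4, 16), 100)) = Add(-7, Add(20, 100)) = Add(-7, 120) = 113)
Mul(Add(Function('g')(-8, 13), 1), P) = Mul(Add(Rational(20, 7), 1), 113) = Mul(Rational(27, 7), 113) = Rational(3051, 7)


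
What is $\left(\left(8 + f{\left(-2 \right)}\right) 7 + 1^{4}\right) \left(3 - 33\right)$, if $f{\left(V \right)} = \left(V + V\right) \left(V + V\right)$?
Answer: $-5070$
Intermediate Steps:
$f{\left(V \right)} = 4 V^{2}$ ($f{\left(V \right)} = 2 V 2 V = 4 V^{2}$)
$\left(\left(8 + f{\left(-2 \right)}\right) 7 + 1^{4}\right) \left(3 - 33\right) = \left(\left(8 + 4 \left(-2\right)^{2}\right) 7 + 1^{4}\right) \left(3 - 33\right) = \left(\left(8 + 4 \cdot 4\right) 7 + 1\right) \left(3 - 33\right) = \left(\left(8 + 16\right) 7 + 1\right) \left(-30\right) = \left(24 \cdot 7 + 1\right) \left(-30\right) = \left(168 + 1\right) \left(-30\right) = 169 \left(-30\right) = -5070$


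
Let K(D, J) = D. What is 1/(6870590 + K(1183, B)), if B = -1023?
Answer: 1/6871773 ≈ 1.4552e-7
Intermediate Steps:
1/(6870590 + K(1183, B)) = 1/(6870590 + 1183) = 1/6871773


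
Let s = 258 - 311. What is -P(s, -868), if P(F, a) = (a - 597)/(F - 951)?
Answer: -1465/1004 ≈ -1.4592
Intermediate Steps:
s = -53
P(F, a) = (-597 + a)/(-951 + F)
-P(s, -868) = -(-597 - 868)/(-951 - 53) = -(-1465)/(-1004) = -(-1)*(-1465)/1004 = -1*1465/1004 = -1465/1004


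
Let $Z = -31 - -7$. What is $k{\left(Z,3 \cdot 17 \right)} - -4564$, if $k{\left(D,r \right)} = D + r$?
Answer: $4591$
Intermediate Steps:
$Z = -24$ ($Z = -31 + 7 = -24$)
$k{\left(Z,3 \cdot 17 \right)} - -4564 = \left(-24 + 3 \cdot 17\right) - -4564 = \left(-24 + 51\right) + 4564 = 27 + 4564 = 4591$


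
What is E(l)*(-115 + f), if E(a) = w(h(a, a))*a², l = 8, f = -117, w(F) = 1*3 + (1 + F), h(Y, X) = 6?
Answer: -148480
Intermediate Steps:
w(F) = 4 + F (w(F) = 3 + (1 + F) = 4 + F)
E(a) = 10*a² (E(a) = (4 + 6)*a² = 10*a²)
E(l)*(-115 + f) = (10*8²)*(-115 - 117) = (10*64)*(-232) = 640*(-232) = -148480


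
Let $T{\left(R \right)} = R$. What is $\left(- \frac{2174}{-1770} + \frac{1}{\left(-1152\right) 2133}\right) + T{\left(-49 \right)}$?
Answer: $- \frac{34628726311}{724878720} \approx -47.772$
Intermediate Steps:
$\left(- \frac{2174}{-1770} + \frac{1}{\left(-1152\right) 2133}\right) + T{\left(-49 \right)} = \left(- \frac{2174}{-1770} + \frac{1}{\left(-1152\right) 2133}\right) - 49 = \left(\left(-2174\right) \left(- \frac{1}{1770}\right) - \frac{1}{2457216}\right) - 49 = \left(\frac{1087}{885} - \frac{1}{2457216}\right) - 49 = \frac{890330969}{724878720} - 49 = - \frac{34628726311}{724878720}$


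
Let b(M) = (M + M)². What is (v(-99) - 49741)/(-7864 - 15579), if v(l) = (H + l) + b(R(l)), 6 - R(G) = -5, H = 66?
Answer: 49290/23443 ≈ 2.1025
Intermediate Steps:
R(G) = 11 (R(G) = 6 - 1*(-5) = 6 + 5 = 11)
b(M) = 4*M² (b(M) = (2*M)² = 4*M²)
v(l) = 550 + l (v(l) = (66 + l) + 4*11² = (66 + l) + 4*121 = (66 + l) + 484 = 550 + l)
(v(-99) - 49741)/(-7864 - 15579) = ((550 - 99) - 49741)/(-7864 - 15579) = (451 - 49741)/(-23443) = -49290*(-1/23443) = 49290/23443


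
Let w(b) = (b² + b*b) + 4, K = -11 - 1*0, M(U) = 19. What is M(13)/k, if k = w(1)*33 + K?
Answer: 19/187 ≈ 0.10160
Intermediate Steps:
K = -11 (K = -11 + 0 = -11)
w(b) = 4 + 2*b² (w(b) = (b² + b²) + 4 = 2*b² + 4 = 4 + 2*b²)
k = 187 (k = (4 + 2*1²)*33 - 11 = (4 + 2*1)*33 - 11 = (4 + 2)*33 - 11 = 6*33 - 11 = 198 - 11 = 187)
M(13)/k = 19/187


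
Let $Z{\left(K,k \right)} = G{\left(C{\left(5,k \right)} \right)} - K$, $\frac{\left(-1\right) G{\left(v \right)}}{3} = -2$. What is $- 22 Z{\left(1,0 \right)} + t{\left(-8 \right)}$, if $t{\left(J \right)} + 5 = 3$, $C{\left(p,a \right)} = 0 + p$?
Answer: $-112$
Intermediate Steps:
$C{\left(p,a \right)} = p$
$t{\left(J \right)} = -2$ ($t{\left(J \right)} = -5 + 3 = -2$)
$G{\left(v \right)} = 6$ ($G{\left(v \right)} = \left(-3\right) \left(-2\right) = 6$)
$Z{\left(K,k \right)} = 6 - K$
$- 22 Z{\left(1,0 \right)} + t{\left(-8 \right)} = - 22 \left(6 - 1\right) - 2 = \left(-22\right) 5 - 2 = -110 - 2 = -112$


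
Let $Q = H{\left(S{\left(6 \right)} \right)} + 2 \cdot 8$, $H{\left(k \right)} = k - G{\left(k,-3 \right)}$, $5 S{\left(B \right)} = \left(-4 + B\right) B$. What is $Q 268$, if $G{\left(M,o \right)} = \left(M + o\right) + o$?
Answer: $5896$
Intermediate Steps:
$G{\left(M,o \right)} = M + 2 o$
$S{\left(B \right)} = \frac{B \left(-4 + B\right)}{5}$ ($S{\left(B \right)} = \frac{\left(-4 + B\right) B}{5} = \frac{B \left(-4 + B\right)}{5}$)
$H{\left(k \right)} = 6$ ($H{\left(k \right)} = k - \left(k + 2 \left(-3\right)\right) = k - \left(k - 6\right) = k - \left(-6 + k\right) = 6$)
$Q = 22$ ($Q = 6 + 2 \cdot 8 = 6 + 16 = 22$)
$Q 268 = 22 \cdot 268 = 5896$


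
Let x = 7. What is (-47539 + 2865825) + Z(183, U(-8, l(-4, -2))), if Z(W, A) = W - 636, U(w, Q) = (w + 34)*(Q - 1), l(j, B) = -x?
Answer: 2817833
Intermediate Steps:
l(j, B) = -7 (l(j, B) = -1*7 = -7)
U(w, Q) = (-1 + Q)*(34 + w) (U(w, Q) = (34 + w)*(-1 + Q) = (-1 + Q)*(34 + w))
Z(W, A) = -636 + W
(-47539 + 2865825) + Z(183, U(-8, l(-4, -2))) = (-47539 + 2865825) + (-636 + 183) = 2818286 - 453 = 2817833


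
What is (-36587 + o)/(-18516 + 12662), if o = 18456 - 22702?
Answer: 40833/5854 ≈ 6.9752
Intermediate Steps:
o = -4246
(-36587 + o)/(-18516 + 12662) = (-36587 - 4246)/(-18516 + 12662) = -40833/(-5854) = -40833*(-1/5854) = 40833/5854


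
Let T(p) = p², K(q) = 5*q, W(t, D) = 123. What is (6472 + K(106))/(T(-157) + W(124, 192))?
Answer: 3501/12386 ≈ 0.28266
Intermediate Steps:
(6472 + K(106))/(T(-157) + W(124, 192)) = (6472 + 5*106)/((-157)² + 123) = (6472 + 530)/(24649 + 123) = 7002/24772 = 7002*(1/24772) = 3501/12386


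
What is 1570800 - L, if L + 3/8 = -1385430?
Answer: 23649843/8 ≈ 2.9562e+6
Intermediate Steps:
L = -11083443/8 (L = -3/8 - 1385430 = -11083443/8 ≈ -1.3854e+6)
1570800 - L = 1570800 - 1*(-11083443/8) = 1570800 + 11083443/8 = 23649843/8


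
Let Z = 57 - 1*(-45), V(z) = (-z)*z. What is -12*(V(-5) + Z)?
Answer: -924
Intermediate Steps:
V(z) = -z²
Z = 102 (Z = 57 + 45 = 102)
-12*(V(-5) + Z) = -12*(-1*(-5)² + 102) = -12*(-1*25 + 102) = -12*(-25 + 102) = -12*77 = -924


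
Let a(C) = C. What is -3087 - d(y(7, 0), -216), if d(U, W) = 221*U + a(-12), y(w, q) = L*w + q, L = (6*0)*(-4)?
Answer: -3075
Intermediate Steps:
L = 0 (L = 0*(-4) = 0)
y(w, q) = q (y(w, q) = 0*w + q = 0 + q = q)
d(U, W) = -12 + 221*U (d(U, W) = 221*U - 12 = -12 + 221*U)
-3087 - d(y(7, 0), -216) = -3087 - (-12 + 221*0) = -3087 - (-12 + 0) = -3087 - 1*(-12) = -3087 + 12 = -3075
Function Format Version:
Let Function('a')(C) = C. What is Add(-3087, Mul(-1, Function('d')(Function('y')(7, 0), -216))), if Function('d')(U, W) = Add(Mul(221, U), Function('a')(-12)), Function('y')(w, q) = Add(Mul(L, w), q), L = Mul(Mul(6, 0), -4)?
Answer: -3075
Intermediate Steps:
L = 0 (L = Mul(0, -4) = 0)
Function('y')(w, q) = q (Function('y')(w, q) = Add(Mul(0, w), q) = Add(0, q) = q)
Function('d')(U, W) = Add(-12, Mul(221, U)) (Function('d')(U, W) = Add(Mul(221, U), -12) = Add(-12, Mul(221, U)))
Add(-3087, Mul(-1, Function('d')(Function('y')(7, 0), -216))) = Add(-3087, Mul(-1, Add(-12, Mul(221, 0)))) = Add(-3087, Mul(-1, Add(-12, 0))) = Add(-3087, Mul(-1, -12)) = Add(-3087, 12) = -3075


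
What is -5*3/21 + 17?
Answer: 114/7 ≈ 16.286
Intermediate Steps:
-5*3/21 + 17 = -15*1/21 + 17 = -5/7 + 17 = 114/7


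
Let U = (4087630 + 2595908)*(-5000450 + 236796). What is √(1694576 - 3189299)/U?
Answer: -I*√1494723/31838062527852 ≈ -3.84e-11*I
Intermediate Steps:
U = -31838062527852 (U = 6683538*(-4763654) = -31838062527852)
√(1694576 - 3189299)/U = √(1694576 - 3189299)/(-31838062527852) = √(-1494723)*(-1/31838062527852) = (I*√1494723)*(-1/31838062527852) = -I*√1494723/31838062527852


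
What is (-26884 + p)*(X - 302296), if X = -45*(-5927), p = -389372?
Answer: 14810804736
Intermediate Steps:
X = 266715
(-26884 + p)*(X - 302296) = (-26884 - 389372)*(266715 - 302296) = -416256*(-35581) = 14810804736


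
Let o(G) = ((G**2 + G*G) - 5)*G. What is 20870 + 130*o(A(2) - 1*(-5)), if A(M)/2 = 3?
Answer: 359780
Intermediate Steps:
A(M) = 6 (A(M) = 2*3 = 6)
o(G) = G*(-5 + 2*G**2) (o(G) = ((G**2 + G**2) - 5)*G = (2*G**2 - 5)*G = (-5 + 2*G**2)*G = G*(-5 + 2*G**2))
20870 + 130*o(A(2) - 1*(-5)) = 20870 + 130*((6 - 1*(-5))*(-5 + 2*(6 - 1*(-5))**2)) = 20870 + 130*((6 + 5)*(-5 + 2*(6 + 5)**2)) = 20870 + 130*(11*(-5 + 2*11**2)) = 20870 + 130*(11*(-5 + 2*121)) = 20870 + 130*(11*(-5 + 242)) = 20870 + 130*(11*237) = 20870 + 130*2607 = 20870 + 338910 = 359780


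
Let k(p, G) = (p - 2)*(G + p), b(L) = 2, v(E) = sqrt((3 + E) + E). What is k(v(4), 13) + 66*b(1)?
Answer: 117 + 11*sqrt(11) ≈ 153.48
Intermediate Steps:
v(E) = sqrt(3 + 2*E)
k(p, G) = (-2 + p)*(G + p)
k(v(4), 13) + 66*b(1) = ((sqrt(3 + 2*4))**2 - 2*13 - 2*sqrt(3 + 2*4) + 13*sqrt(3 + 2*4)) + 66*2 = ((sqrt(3 + 8))**2 - 26 - 2*sqrt(3 + 8) + 13*sqrt(3 + 8)) + 132 = ((sqrt(11))**2 - 26 - 2*sqrt(11) + 13*sqrt(11)) + 132 = (11 - 26 - 2*sqrt(11) + 13*sqrt(11)) + 132 = (-15 + 11*sqrt(11)) + 132 = 117 + 11*sqrt(11)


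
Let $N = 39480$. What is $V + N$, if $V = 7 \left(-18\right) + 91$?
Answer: $39445$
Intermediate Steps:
$V = -35$ ($V = -126 + 91 = -35$)
$V + N = -35 + 39480 = 39445$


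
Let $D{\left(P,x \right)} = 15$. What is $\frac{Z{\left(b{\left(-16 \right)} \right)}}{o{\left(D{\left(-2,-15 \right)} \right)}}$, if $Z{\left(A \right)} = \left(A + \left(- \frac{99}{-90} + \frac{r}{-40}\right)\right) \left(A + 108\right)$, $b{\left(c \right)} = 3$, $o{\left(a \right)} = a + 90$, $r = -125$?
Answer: $\frac{10693}{1400} \approx 7.6379$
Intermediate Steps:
$o{\left(a \right)} = 90 + a$
$Z{\left(A \right)} = \left(108 + A\right) \left(\frac{169}{40} + A\right)$ ($Z{\left(A \right)} = \left(A - \left(- \frac{25}{8} - \frac{11}{10}\right)\right) \left(A + 108\right) = \left(A - - \frac{169}{40}\right) \left(108 + A\right) = \left(A + \left(\frac{11}{10} + \frac{25}{8}\right)\right) \left(108 + A\right) = \left(A + \frac{169}{40}\right) \left(108 + A\right) = \left(\frac{169}{40} + A\right) \left(108 + A\right) = \left(108 + A\right) \left(\frac{169}{40} + A\right)$)
$\frac{Z{\left(b{\left(-16 \right)} \right)}}{o{\left(D{\left(-2,-15 \right)} \right)}} = \frac{\frac{4563}{10} + 3^{2} + \frac{4489}{40} \cdot 3}{90 + 15} = \frac{\frac{4563}{10} + 9 + \frac{13467}{40}}{105} = \frac{32079}{40} \cdot \frac{1}{105} = \frac{10693}{1400}$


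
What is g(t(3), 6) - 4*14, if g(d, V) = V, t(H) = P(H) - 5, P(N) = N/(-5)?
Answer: -50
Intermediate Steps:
P(N) = -N/5 (P(N) = N*(-⅕) = -N/5)
t(H) = -5 - H/5 (t(H) = -H/5 - 5 = -5 - H/5)
g(t(3), 6) - 4*14 = 6 - 4*14 = 6 - 56 = -50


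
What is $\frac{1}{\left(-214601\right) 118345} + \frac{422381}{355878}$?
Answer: $\frac{10727191395220567}{9038217674267910} \approx 1.1869$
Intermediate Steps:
$\frac{1}{\left(-214601\right) 118345} + \frac{422381}{355878} = \left(- \frac{1}{214601}\right) \frac{1}{118345} + 422381 \cdot \frac{1}{355878} = - \frac{1}{25396955345} + \frac{422381}{355878} = \frac{10727191395220567}{9038217674267910}$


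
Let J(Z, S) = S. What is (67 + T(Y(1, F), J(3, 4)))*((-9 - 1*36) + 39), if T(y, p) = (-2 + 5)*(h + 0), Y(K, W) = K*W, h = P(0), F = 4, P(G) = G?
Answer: -402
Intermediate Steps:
h = 0
T(y, p) = 0 (T(y, p) = (-2 + 5)*(0 + 0) = 3*0 = 0)
(67 + T(Y(1, F), J(3, 4)))*((-9 - 1*36) + 39) = (67 + 0)*((-9 - 1*36) + 39) = 67*((-9 - 36) + 39) = 67*(-45 + 39) = 67*(-6) = -402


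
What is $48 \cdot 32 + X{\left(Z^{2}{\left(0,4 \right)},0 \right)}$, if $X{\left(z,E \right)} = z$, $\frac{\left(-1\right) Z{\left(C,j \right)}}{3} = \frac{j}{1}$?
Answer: $1680$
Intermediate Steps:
$Z{\left(C,j \right)} = - 3 j$ ($Z{\left(C,j \right)} = - 3 \frac{j}{1} = - 3 j 1 = - 3 j$)
$48 \cdot 32 + X{\left(Z^{2}{\left(0,4 \right)},0 \right)} = 48 \cdot 32 + \left(\left(-3\right) 4\right)^{2} = 1536 + \left(-12\right)^{2} = 1536 + 144 = 1680$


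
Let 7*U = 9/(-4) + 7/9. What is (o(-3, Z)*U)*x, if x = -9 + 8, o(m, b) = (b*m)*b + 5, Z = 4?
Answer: -2279/252 ≈ -9.0437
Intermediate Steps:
U = -53/252 (U = (9/(-4) + 7/9)/7 = (9*(-¼) + 7*(⅑))/7 = (-9/4 + 7/9)/7 = (⅐)*(-53/36) = -53/252 ≈ -0.21032)
o(m, b) = 5 + m*b² (o(m, b) = m*b² + 5 = 5 + m*b²)
x = -1
(o(-3, Z)*U)*x = ((5 - 3*4²)*(-53/252))*(-1) = ((5 - 3*16)*(-53/252))*(-1) = ((5 - 48)*(-53/252))*(-1) = -43*(-53/252)*(-1) = (2279/252)*(-1) = -2279/252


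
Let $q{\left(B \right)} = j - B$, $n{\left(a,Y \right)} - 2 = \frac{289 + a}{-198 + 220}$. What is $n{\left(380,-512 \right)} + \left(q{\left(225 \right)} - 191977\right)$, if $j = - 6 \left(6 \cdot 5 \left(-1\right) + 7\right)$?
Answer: $- \frac{4224695}{22} \approx -1.9203 \cdot 10^{5}$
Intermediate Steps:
$j = 138$ ($j = - 6 \left(30 \left(-1\right) + 7\right) = - 6 \left(-30 + 7\right) = \left(-6\right) \left(-23\right) = 138$)
$n{\left(a,Y \right)} = \frac{333}{22} + \frac{a}{22}$ ($n{\left(a,Y \right)} = 2 + \frac{289 + a}{-198 + 220} = 2 + \frac{289 + a}{22} = 2 + \left(289 + a\right) \frac{1}{22} = 2 + \left(\frac{289}{22} + \frac{a}{22}\right) = \frac{333}{22} + \frac{a}{22}$)
$q{\left(B \right)} = 138 - B$
$n{\left(380,-512 \right)} + \left(q{\left(225 \right)} - 191977\right) = \left(\frac{333}{22} + \frac{1}{22} \cdot 380\right) + \left(\left(138 - 225\right) - 191977\right) = \left(\frac{333}{22} + \frac{190}{11}\right) + \left(\left(138 - 225\right) - 191977\right) = \frac{713}{22} - 192064 = - \frac{4224695}{22}$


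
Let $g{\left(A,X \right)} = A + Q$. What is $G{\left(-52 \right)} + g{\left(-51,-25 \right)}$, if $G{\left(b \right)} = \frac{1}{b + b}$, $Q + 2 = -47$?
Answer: $- \frac{10401}{104} \approx -100.01$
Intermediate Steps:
$Q = -49$ ($Q = -2 - 47 = -49$)
$G{\left(b \right)} = \frac{1}{2 b}$
$g{\left(A,X \right)} = -49 + A$ ($g{\left(A,X \right)} = A - 49 = -49 + A$)
$G{\left(-52 \right)} + g{\left(-51,-25 \right)} = \frac{1}{2 \left(-52\right)} - 100 = \frac{1}{2} \left(- \frac{1}{52}\right) - 100 = - \frac{1}{104} - 100 = - \frac{10401}{104}$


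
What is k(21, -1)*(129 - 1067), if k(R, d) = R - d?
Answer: -20636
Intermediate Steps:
k(21, -1)*(129 - 1067) = (21 - 1*(-1))*(129 - 1067) = (21 + 1)*(-938) = 22*(-938) = -20636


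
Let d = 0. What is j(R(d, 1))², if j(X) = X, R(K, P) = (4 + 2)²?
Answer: 1296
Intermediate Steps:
R(K, P) = 36 (R(K, P) = 6² = 36)
j(R(d, 1))² = 36² = 1296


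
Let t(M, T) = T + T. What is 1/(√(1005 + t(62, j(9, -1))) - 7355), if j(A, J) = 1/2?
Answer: -7355/54095019 - √1006/54095019 ≈ -0.00013655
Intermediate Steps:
j(A, J) = ½
t(M, T) = 2*T
1/(√(1005 + t(62, j(9, -1))) - 7355) = 1/(√(1005 + 2*(½)) - 7355) = 1/(√(1005 + 1) - 7355) = 1/(√1006 - 7355) = 1/(-7355 + √1006)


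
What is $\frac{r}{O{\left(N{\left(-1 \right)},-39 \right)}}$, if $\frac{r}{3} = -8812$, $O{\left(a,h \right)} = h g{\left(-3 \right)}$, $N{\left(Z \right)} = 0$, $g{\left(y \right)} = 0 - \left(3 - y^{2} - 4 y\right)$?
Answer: $- \frac{4406}{39} \approx -112.97$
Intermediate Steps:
$g{\left(y \right)} = -3 + y^{2} + 4 y$ ($g{\left(y \right)} = 0 + \left(-3 + y^{2} + 4 y\right) = -3 + y^{2} + 4 y$)
$O{\left(a,h \right)} = - 6 h$ ($O{\left(a,h \right)} = h \left(-3 + \left(-3\right)^{2} + 4 \left(-3\right)\right) = h \left(-3 + 9 - 12\right) = h \left(-6\right) = - 6 h$)
$r = -26436$ ($r = 3 \left(-8812\right) = -26436$)
$\frac{r}{O{\left(N{\left(-1 \right)},-39 \right)}} = - \frac{26436}{\left(-6\right) \left(-39\right)} = - \frac{26436}{234} = \left(-26436\right) \frac{1}{234} = - \frac{4406}{39}$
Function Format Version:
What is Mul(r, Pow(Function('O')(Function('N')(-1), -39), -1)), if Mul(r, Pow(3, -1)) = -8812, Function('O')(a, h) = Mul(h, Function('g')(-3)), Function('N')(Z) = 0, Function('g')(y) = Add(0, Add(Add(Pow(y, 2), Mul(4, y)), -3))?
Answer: Rational(-4406, 39) ≈ -112.97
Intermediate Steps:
Function('g')(y) = Add(-3, Pow(y, 2), Mul(4, y)) (Function('g')(y) = Add(0, Add(-3, Pow(y, 2), Mul(4, y))) = Add(-3, Pow(y, 2), Mul(4, y)))
Function('O')(a, h) = Mul(-6, h) (Function('O')(a, h) = Mul(h, Add(-3, Pow(-3, 2), Mul(4, -3))) = Mul(h, Add(-3, 9, -12)) = Mul(h, -6) = Mul(-6, h))
r = -26436 (r = Mul(3, -8812) = -26436)
Mul(r, Pow(Function('O')(Function('N')(-1), -39), -1)) = Mul(-26436, Pow(Mul(-6, -39), -1)) = Mul(-26436, Pow(234, -1)) = Mul(-26436, Rational(1, 234)) = Rational(-4406, 39)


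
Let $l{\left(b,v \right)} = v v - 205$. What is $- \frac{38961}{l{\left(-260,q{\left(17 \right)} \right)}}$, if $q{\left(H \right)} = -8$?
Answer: $\frac{12987}{47} \approx 276.32$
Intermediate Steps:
$l{\left(b,v \right)} = -205 + v^{2}$ ($l{\left(b,v \right)} = v^{2} - 205 = -205 + v^{2}$)
$- \frac{38961}{l{\left(-260,q{\left(17 \right)} \right)}} = - \frac{38961}{-205 + \left(-8\right)^{2}} = - \frac{38961}{-205 + 64} = - \frac{38961}{-141} = \left(-38961\right) \left(- \frac{1}{141}\right) = \frac{12987}{47}$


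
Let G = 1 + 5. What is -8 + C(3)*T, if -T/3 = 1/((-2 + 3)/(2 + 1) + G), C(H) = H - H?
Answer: -8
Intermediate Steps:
G = 6
C(H) = 0
T = -9/19 (T = -3/((-2 + 3)/(2 + 1) + 6) = -3/(1/3 + 6) = -3/19/3 = -3*3/19 = -9/19 ≈ -0.47368)
-8 + C(3)*T = -8 + 0*(-9/19) = -8 + 0 = -8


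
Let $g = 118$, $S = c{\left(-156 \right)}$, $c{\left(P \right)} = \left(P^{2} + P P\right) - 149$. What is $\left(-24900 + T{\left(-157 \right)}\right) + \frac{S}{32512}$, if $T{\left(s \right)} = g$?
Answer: $- \frac{805663861}{32512} \approx -24781.0$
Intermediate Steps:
$c{\left(P \right)} = -149 + 2 P^{2}$ ($c{\left(P \right)} = \left(P^{2} + P^{2}\right) - 149 = 2 P^{2} - 149 = -149 + 2 P^{2}$)
$S = 48523$ ($S = -149 + 2 \left(-156\right)^{2} = -149 + 2 \cdot 24336 = -149 + 48672 = 48523$)
$T{\left(s \right)} = 118$
$\left(-24900 + T{\left(-157 \right)}\right) + \frac{S}{32512} = \left(-24900 + 118\right) + \frac{48523}{32512} = -24782 + 48523 \cdot \frac{1}{32512} = -24782 + \frac{48523}{32512} = - \frac{805663861}{32512}$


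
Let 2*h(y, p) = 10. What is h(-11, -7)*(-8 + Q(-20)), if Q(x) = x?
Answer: -140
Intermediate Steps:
h(y, p) = 5 (h(y, p) = (½)*10 = 5)
h(-11, -7)*(-8 + Q(-20)) = 5*(-8 - 20) = 5*(-28) = -140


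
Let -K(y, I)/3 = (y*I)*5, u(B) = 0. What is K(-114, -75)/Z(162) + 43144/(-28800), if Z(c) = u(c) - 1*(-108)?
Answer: -4280393/3600 ≈ -1189.0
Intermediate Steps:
K(y, I) = -15*I*y (K(y, I) = -3*y*I*5 = -3*I*y*5 = -15*I*y)
Z(c) = 108 (Z(c) = 0 - 1*(-108) = 0 + 108 = 108)
K(-114, -75)/Z(162) + 43144/(-28800) = -15*(-75)*(-114)/108 + 43144/(-28800) = -128250*1/108 + 43144*(-1/28800) = -2375/2 - 5393/3600 = -4280393/3600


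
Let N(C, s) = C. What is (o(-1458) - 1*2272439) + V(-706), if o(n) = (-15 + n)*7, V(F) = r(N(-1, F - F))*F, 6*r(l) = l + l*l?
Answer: -2282750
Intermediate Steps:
r(l) = l/6 + l²/6 (r(l) = (l + l*l)/6 = (l + l²)/6 = l/6 + l²/6)
V(F) = 0 (V(F) = ((⅙)*(-1)*(1 - 1))*F = ((⅙)*(-1)*0)*F = 0*F = 0)
o(n) = -105 + 7*n
(o(-1458) - 1*2272439) + V(-706) = ((-105 + 7*(-1458)) - 1*2272439) + 0 = ((-105 - 10206) - 2272439) + 0 = (-10311 - 2272439) + 0 = -2282750 + 0 = -2282750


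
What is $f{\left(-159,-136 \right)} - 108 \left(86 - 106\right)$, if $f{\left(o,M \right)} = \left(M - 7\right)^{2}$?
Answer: $22609$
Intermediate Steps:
$f{\left(o,M \right)} = \left(-7 + M\right)^{2}$
$f{\left(-159,-136 \right)} - 108 \left(86 - 106\right) = \left(-7 - 136\right)^{2} - 108 \left(86 - 106\right) = \left(-143\right)^{2} - 108 \left(-20\right) = 20449 - -2160 = 20449 + 2160 = 22609$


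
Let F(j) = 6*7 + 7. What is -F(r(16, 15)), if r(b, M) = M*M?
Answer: -49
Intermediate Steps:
r(b, M) = M**2
F(j) = 49 (F(j) = 42 + 7 = 49)
-F(r(16, 15)) = -1*49 = -49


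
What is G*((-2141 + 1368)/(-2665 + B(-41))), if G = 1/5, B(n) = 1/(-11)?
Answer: 8503/146580 ≈ 0.058009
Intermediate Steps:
B(n) = -1/11
G = ⅕ ≈ 0.20000
G*((-2141 + 1368)/(-2665 + B(-41))) = ((-2141 + 1368)/(-2665 - 1/11))/5 = (-773/(-29316/11))/5 = (-773*(-11/29316))/5 = (⅕)*(8503/29316) = 8503/146580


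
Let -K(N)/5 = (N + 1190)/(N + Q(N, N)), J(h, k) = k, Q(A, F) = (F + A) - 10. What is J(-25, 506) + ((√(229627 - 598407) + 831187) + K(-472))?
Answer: 592998904/713 + 2*I*√92195 ≈ 8.317e+5 + 607.27*I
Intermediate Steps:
Q(A, F) = -10 + A + F (Q(A, F) = (A + F) - 10 = -10 + A + F)
K(N) = -5*(1190 + N)/(-10 + 3*N) (K(N) = -5*(N + 1190)/(N + (-10 + N + N)) = -5*(1190 + N)/(N + (-10 + 2*N)) = -5*(1190 + N)/(-10 + 3*N))
J(-25, 506) + ((√(229627 - 598407) + 831187) + K(-472)) = 506 + ((√(229627 - 598407) + 831187) + 5*(-1190 - 1*(-472))/(-10 + 3*(-472))) = 506 + ((√(-368780) + 831187) + 5*(-1190 + 472)/(-10 - 1416)) = 506 + ((2*I*√92195 + 831187) + 5*(-718)/(-1426)) = 506 + ((831187 + 2*I*√92195) + 5*(-1/1426)*(-718)) = 506 + ((831187 + 2*I*√92195) + 1795/713) = 506 + (592638126/713 + 2*I*√92195) = 592998904/713 + 2*I*√92195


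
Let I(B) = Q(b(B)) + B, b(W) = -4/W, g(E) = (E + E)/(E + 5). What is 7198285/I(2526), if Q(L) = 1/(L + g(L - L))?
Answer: 14396570/3789 ≈ 3799.6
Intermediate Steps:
g(E) = 2*E/(5 + E) (g(E) = (2*E)/(5 + E) = 2*E/(5 + E))
Q(L) = 1/L (Q(L) = 1/(L + 2*(L - L)/(5 + (L - L))) = 1/(L + 2*0/(5 + 0)) = 1/(L + 2*0/5) = 1/(L + 2*0*(⅕)) = 1/(L + 0) = 1/L)
I(B) = 3*B/4 (I(B) = 1/(-4/B) + B = -B/4 + B = 3*B/4)
7198285/I(2526) = 7198285/(((¾)*2526)) = 7198285/(3789/2) = 7198285*(2/3789) = 14396570/3789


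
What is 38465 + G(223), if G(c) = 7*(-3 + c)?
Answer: 40005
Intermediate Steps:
G(c) = -21 + 7*c
38465 + G(223) = 38465 + (-21 + 7*223) = 38465 + (-21 + 1561) = 38465 + 1540 = 40005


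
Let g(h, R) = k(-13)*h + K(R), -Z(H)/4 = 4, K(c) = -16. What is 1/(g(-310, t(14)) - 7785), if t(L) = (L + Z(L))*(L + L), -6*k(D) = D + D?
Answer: -3/27433 ≈ -0.00010936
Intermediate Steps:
k(D) = -D/3 (k(D) = -(D + D)/6 = -D/3)
Z(H) = -16 (Z(H) = -4*4 = -16)
t(L) = 2*L*(-16 + L) (t(L) = (L - 16)*(L + L) = (-16 + L)*(2*L) = 2*L*(-16 + L))
g(h, R) = -16 + 13*h/3 (g(h, R) = (-⅓*(-13))*h - 16 = 13*h/3 - 16 = -16 + 13*h/3)
1/(g(-310, t(14)) - 7785) = 1/((-16 + (13/3)*(-310)) - 7785) = 1/((-16 - 4030/3) - 7785) = 1/(-4078/3 - 7785) = 1/(-27433/3) = -3/27433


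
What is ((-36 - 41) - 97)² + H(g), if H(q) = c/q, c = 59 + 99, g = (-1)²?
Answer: 30434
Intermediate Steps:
g = 1
c = 158
H(q) = 158/q
((-36 - 41) - 97)² + H(g) = ((-36 - 41) - 97)² + 158/1 = (-77 - 97)² + 158*1 = (-174)² + 158 = 30276 + 158 = 30434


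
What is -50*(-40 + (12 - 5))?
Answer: 1650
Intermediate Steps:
-50*(-40 + (12 - 5)) = -50*(-40 + 7) = -50*(-33) = -1*(-1650) = 1650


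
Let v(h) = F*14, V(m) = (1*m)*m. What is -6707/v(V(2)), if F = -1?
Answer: 6707/14 ≈ 479.07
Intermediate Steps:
V(m) = m**2 (V(m) = m*m = m**2)
v(h) = -14 (v(h) = -1*14 = -14)
-6707/v(V(2)) = -6707/(-14) = -6707*(-1/14) = 6707/14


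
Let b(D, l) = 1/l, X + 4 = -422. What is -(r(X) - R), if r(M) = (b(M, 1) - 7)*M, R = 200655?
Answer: 198099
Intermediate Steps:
X = -426 (X = -4 - 422 = -426)
r(M) = -6*M (r(M) = (1/1 - 7)*M = (1 - 7)*M = -6*M)
-(r(X) - R) = -(-6*(-426) - 1*200655) = -(2556 - 200655) = -1*(-198099) = 198099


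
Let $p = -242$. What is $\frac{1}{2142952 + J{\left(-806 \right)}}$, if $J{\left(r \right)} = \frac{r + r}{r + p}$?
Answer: $\frac{262}{561453827} \approx 4.6665 \cdot 10^{-7}$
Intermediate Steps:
$J{\left(r \right)} = \frac{2 r}{-242 + r}$ ($J{\left(r \right)} = \frac{r + r}{r - 242} = \frac{2 r}{-242 + r}$)
$\frac{1}{2142952 + J{\left(-806 \right)}} = \frac{1}{2142952 + 2 \left(-806\right) \frac{1}{-242 - 806}} = \frac{1}{2142952 + 2 \left(-806\right) \frac{1}{-1048}} = \frac{1}{2142952 + 2 \left(-806\right) \left(- \frac{1}{1048}\right)} = \frac{1}{2142952 + \frac{403}{262}} = \frac{1}{\frac{561453827}{262}} = \frac{262}{561453827}$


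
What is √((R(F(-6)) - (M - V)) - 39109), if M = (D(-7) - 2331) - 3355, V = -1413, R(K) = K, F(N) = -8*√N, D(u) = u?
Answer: √(-34829 - 8*I*√6) ≈ 0.0525 - 186.63*I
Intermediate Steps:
M = -5693 (M = (-7 - 2331) - 3355 = -2338 - 3355 = -5693)
√((R(F(-6)) - (M - V)) - 39109) = √((-8*I*√6 - (-5693 - 1*(-1413))) - 39109) = √((-8*I*√6 - (-5693 + 1413)) - 39109) = √((-8*I*√6 - 1*(-4280)) - 39109) = √((-8*I*√6 + 4280) - 39109) = √((4280 - 8*I*√6) - 39109) = √(-34829 - 8*I*√6)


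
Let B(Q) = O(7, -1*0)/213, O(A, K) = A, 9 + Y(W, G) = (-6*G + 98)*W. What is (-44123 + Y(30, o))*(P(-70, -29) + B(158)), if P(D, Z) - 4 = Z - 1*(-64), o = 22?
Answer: -375393728/213 ≈ -1.7624e+6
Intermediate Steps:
Y(W, G) = -9 + W*(98 - 6*G) (Y(W, G) = -9 + (-6*G + 98)*W = -9 + (98 - 6*G)*W = -9 + W*(98 - 6*G))
P(D, Z) = 68 + Z (P(D, Z) = 4 + (Z - 1*(-64)) = 4 + (Z + 64) = 4 + (64 + Z) = 68 + Z)
B(Q) = 7/213
(-44123 + Y(30, o))*(P(-70, -29) + B(158)) = (-44123 + (-9 + 98*30 - 6*22*30))*((68 - 29) + 7/213) = (-44123 + (-9 + 2940 - 3960))*(39 + 7/213) = (-44123 - 1029)*(8314/213) = -45152*8314/213 = -375393728/213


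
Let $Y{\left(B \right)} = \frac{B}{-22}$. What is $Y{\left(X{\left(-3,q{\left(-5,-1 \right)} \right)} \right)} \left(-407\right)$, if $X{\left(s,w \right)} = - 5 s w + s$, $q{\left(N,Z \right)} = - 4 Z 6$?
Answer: $\frac{13209}{2} \approx 6604.5$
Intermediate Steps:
$q{\left(N,Z \right)} = - 24 Z$
$X{\left(s,w \right)} = s - 5 s w$ ($X{\left(s,w \right)} = - 5 s w + s = s - 5 s w$)
$Y{\left(B \right)} = - \frac{B}{22}$ ($Y{\left(B \right)} = B \left(- \frac{1}{22}\right) = - \frac{B}{22}$)
$Y{\left(X{\left(-3,q{\left(-5,-1 \right)} \right)} \right)} \left(-407\right) = - \frac{\left(-3\right) \left(1 - 5 \left(\left(-24\right) \left(-1\right)\right)\right)}{22} \left(-407\right) = - \frac{\left(-3\right) \left(1 - 120\right)}{22} \left(-407\right) = - \frac{\left(-3\right) \left(-119\right)}{22} \left(-407\right) = \left(- \frac{1}{22}\right) 357 \left(-407\right) = \left(- \frac{357}{22}\right) \left(-407\right) = \frac{13209}{2}$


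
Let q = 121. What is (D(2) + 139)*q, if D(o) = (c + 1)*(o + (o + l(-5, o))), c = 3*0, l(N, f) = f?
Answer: 17545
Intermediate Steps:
c = 0
D(o) = 3*o (D(o) = (0 + 1)*(o + (o + o)) = 1*(o + 2*o) = 1*(3*o) = 3*o)
(D(2) + 139)*q = (3*2 + 139)*121 = (6 + 139)*121 = 145*121 = 17545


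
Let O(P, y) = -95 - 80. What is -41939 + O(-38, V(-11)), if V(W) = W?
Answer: -42114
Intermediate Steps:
O(P, y) = -175
-41939 + O(-38, V(-11)) = -41939 - 175 = -42114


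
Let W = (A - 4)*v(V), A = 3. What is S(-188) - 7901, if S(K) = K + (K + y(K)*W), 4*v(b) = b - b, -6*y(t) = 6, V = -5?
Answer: -8277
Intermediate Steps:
y(t) = -1 (y(t) = -⅙*6 = -1)
v(b) = 0 (v(b) = (b - b)/4 = (¼)*0 = 0)
W = 0 (W = (3 - 4)*0 = -1*0 = 0)
S(K) = 2*K (S(K) = K + (K - 1*0) = K + (K + 0) = K + K = 2*K)
S(-188) - 7901 = 2*(-188) - 7901 = -376 - 7901 = -8277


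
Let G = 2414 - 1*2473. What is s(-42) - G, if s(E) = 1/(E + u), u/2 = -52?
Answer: 8613/146 ≈ 58.993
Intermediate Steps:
u = -104 (u = 2*(-52) = -104)
s(E) = 1/(-104 + E) (s(E) = 1/(E - 104) = 1/(-104 + E))
G = -59 (G = 2414 - 2473 = -59)
s(-42) - G = 1/(-104 - 42) - 1*(-59) = 1/(-146) + 59 = -1/146 + 59 = 8613/146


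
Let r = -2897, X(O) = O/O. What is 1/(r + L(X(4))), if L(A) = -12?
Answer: -1/2909 ≈ -0.00034376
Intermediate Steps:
X(O) = 1
1/(r + L(X(4))) = 1/(-2897 - 12) = 1/(-2909) = -1/2909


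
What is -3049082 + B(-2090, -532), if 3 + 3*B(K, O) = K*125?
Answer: -9408499/3 ≈ -3.1362e+6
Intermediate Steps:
B(K, O) = -1 + 125*K/3 (B(K, O) = -1 + (K*125)/3 = -1 + (125*K)/3 = -1 + 125*K/3)
-3049082 + B(-2090, -532) = -3049082 + (-1 + (125/3)*(-2090)) = -3049082 + (-1 - 261250/3) = -3049082 - 261253/3 = -9408499/3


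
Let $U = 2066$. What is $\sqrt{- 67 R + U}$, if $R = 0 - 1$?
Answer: $3 \sqrt{237} \approx 46.184$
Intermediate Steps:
$R = -1$ ($R = 0 - 1 = -1$)
$\sqrt{- 67 R + U} = \sqrt{\left(-67\right) \left(-1\right) + 2066} = \sqrt{67 + 2066} = \sqrt{2133} = 3 \sqrt{237}$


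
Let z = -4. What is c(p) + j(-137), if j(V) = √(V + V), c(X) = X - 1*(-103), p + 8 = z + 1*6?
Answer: 97 + I*√274 ≈ 97.0 + 16.553*I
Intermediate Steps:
p = -6 (p = -8 + (-4 + 1*6) = -8 + (-4 + 6) = -8 + 2 = -6)
c(X) = 103 + X (c(X) = X + 103 = 103 + X)
j(V) = √2*√V (j(V) = √(2*V) = √2*√V)
c(p) + j(-137) = (103 - 6) + √2*√(-137) = 97 + √2*(I*√137) = 97 + I*√274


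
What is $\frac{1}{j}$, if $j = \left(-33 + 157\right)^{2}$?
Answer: $\frac{1}{15376} \approx 6.5036 \cdot 10^{-5}$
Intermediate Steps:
$j = 15376$ ($j = 124^{2} = 15376$)
$\frac{1}{j} = \frac{1}{15376}$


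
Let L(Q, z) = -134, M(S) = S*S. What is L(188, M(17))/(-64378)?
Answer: 67/32189 ≈ 0.0020815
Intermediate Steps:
M(S) = S²
L(188, M(17))/(-64378) = -134/(-64378) = -134*(-1/64378) = 67/32189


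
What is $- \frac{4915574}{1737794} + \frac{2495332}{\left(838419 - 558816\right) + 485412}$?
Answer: $\frac{287942566999}{664719238455} \approx 0.43318$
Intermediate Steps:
$- \frac{4915574}{1737794} + \frac{2495332}{\left(838419 - 558816\right) + 485412} = \left(-4915574\right) \frac{1}{1737794} + \frac{2495332}{\left(838419 - 558816\right) + 485412} = - \frac{2457787}{868897} + \frac{2495332}{279603 + 485412} = - \frac{2457787}{868897} + \frac{2495332}{765015} = \frac{287942566999}{664719238455}$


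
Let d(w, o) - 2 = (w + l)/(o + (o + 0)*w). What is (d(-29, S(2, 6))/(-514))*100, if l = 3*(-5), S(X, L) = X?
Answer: -975/1799 ≈ -0.54197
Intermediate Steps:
l = -15
d(w, o) = 2 + (-15 + w)/(o + o*w) (d(w, o) = 2 + (w - 15)/(o + (o + 0)*w) = 2 + (-15 + w)/(o + o*w))
(d(-29, S(2, 6))/(-514))*100 = (((-15 - 29 + 2*2 + 2*2*(-29))/(2*(1 - 29)))/(-514))*100 = (((½)*(-15 - 29 + 4 - 116)/(-28))*(-1/514))*100 = (((½)*(-1/28)*(-156))*(-1/514))*100 = ((39/14)*(-1/514))*100 = -39/7196*100 = -975/1799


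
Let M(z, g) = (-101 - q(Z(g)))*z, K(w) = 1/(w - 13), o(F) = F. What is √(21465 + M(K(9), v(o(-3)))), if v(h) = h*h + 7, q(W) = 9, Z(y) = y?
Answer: √85970/2 ≈ 146.60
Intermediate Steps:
v(h) = 7 + h² (v(h) = h² + 7 = 7 + h²)
K(w) = 1/(-13 + w)
M(z, g) = -110*z (M(z, g) = (-101 - 1*9)*z = (-101 - 9)*z = -110*z)
√(21465 + M(K(9), v(o(-3)))) = √(21465 - 110/(-13 + 9)) = √(21465 - 110/(-4)) = √(21465 - 110*(-¼)) = √(21465 + 55/2) = √(42985/2) = √85970/2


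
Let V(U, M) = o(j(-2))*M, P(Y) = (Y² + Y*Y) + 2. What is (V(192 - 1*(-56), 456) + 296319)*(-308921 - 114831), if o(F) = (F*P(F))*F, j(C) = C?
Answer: -133295005368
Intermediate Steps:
P(Y) = 2 + 2*Y² (P(Y) = (Y² + Y²) + 2 = 2*Y² + 2 = 2 + 2*Y²)
o(F) = F²*(2 + 2*F²) (o(F) = (F*(2 + 2*F²))*F = F²*(2 + 2*F²))
V(U, M) = 40*M (V(U, M) = (2*(-2)²*(1 + (-2)²))*M = (2*4*(1 + 4))*M = (2*4*5)*M = 40*M)
(V(192 - 1*(-56), 456) + 296319)*(-308921 - 114831) = (40*456 + 296319)*(-308921 - 114831) = (18240 + 296319)*(-423752) = 314559*(-423752) = -133295005368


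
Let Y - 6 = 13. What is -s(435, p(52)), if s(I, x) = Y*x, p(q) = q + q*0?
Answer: -988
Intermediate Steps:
Y = 19 (Y = 6 + 13 = 19)
p(q) = q (p(q) = q + 0 = q)
s(I, x) = 19*x
-s(435, p(52)) = -19*52 = -1*988 = -988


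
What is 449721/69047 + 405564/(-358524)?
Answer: 11102732858/2062917219 ≈ 5.3821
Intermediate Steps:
449721/69047 + 405564/(-358524) = 449721*(1/69047) + 405564*(-1/358524) = 449721/69047 - 33797/29877 = 11102732858/2062917219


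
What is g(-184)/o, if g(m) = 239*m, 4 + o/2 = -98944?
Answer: 5497/24737 ≈ 0.22222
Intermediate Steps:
o = -197896 (o = -8 + 2*(-98944) = -8 - 197888 = -197896)
g(-184)/o = (239*(-184))/(-197896) = -43976*(-1/197896) = 5497/24737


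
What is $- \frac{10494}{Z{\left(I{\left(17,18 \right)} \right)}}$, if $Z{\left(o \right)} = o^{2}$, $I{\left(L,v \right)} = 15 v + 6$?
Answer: $- \frac{583}{4232} \approx -0.13776$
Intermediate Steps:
$I{\left(L,v \right)} = 6 + 15 v$
$- \frac{10494}{Z{\left(I{\left(17,18 \right)} \right)}} = - \frac{10494}{\left(6 + 15 \cdot 18\right)^{2}} = - \frac{10494}{\left(6 + 270\right)^{2}} = - \frac{10494}{276^{2}} = - \frac{10494}{76176} = \left(-10494\right) \frac{1}{76176} = - \frac{583}{4232}$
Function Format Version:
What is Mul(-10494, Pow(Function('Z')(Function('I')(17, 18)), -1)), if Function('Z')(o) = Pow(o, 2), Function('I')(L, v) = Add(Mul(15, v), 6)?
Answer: Rational(-583, 4232) ≈ -0.13776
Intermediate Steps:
Function('I')(L, v) = Add(6, Mul(15, v))
Mul(-10494, Pow(Function('Z')(Function('I')(17, 18)), -1)) = Mul(-10494, Pow(Pow(Add(6, Mul(15, 18)), 2), -1)) = Mul(-10494, Pow(Pow(Add(6, 270), 2), -1)) = Mul(-10494, Pow(Pow(276, 2), -1)) = Mul(-10494, Pow(76176, -1)) = Mul(-10494, Rational(1, 76176)) = Rational(-583, 4232)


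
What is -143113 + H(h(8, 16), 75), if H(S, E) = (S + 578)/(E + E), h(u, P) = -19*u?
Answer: -3577754/25 ≈ -1.4311e+5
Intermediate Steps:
H(S, E) = (578 + S)/(2*E) (H(S, E) = (578 + S)/((2*E)) = (578 + S)*(1/(2*E)) = (578 + S)/(2*E))
-143113 + H(h(8, 16), 75) = -143113 + (½)*(578 - 19*8)/75 = -143113 + (½)*(1/75)*(578 - 152) = -143113 + (½)*(1/75)*426 = -143113 + 71/25 = -3577754/25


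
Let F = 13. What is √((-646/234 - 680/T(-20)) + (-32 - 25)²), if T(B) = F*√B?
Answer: √(4937530 + 7956*I*√5)/39 ≈ 56.976 + 0.10264*I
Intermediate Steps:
T(B) = 13*√B
√((-646/234 - 680/T(-20)) + (-32 - 25)²) = √((-646/234 - 680*(-I*√5/130)) + (-32 - 25)²) = √((-646*1/234 - 680*(-I*√5/130)) + (-57)²) = √((-323/117 - 680*(-I*√5/130)) + 3249) = √((-323/117 - (-68)*I*√5/13) + 3249) = √((-323/117 + 68*I*√5/13) + 3249) = √(379810/117 + 68*I*√5/13)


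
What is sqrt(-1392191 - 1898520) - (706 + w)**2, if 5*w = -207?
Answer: -11042329/25 + I*sqrt(3290711) ≈ -4.4169e+5 + 1814.0*I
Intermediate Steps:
w = -207/5 (w = (1/5)*(-207) = -207/5 ≈ -41.400)
sqrt(-1392191 - 1898520) - (706 + w)**2 = sqrt(-1392191 - 1898520) - (706 - 207/5)**2 = sqrt(-3290711) - (3323/5)**2 = I*sqrt(3290711) - 1*11042329/25 = I*sqrt(3290711) - 11042329/25 = -11042329/25 + I*sqrt(3290711)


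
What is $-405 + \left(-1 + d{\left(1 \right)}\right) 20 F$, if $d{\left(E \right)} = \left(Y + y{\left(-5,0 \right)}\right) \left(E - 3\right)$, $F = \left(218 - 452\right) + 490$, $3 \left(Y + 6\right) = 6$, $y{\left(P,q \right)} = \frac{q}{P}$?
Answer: $35435$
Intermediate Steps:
$Y = -4$ ($Y = -6 + \frac{1}{3} \cdot 6 = -6 + 2 = -4$)
$F = 256$ ($F = -234 + 490 = 256$)
$d{\left(E \right)} = 12 - 4 E$ ($d{\left(E \right)} = \left(-4 + \frac{0}{-5}\right) \left(E - 3\right) = \left(-4 + 0 \left(- \frac{1}{5}\right)\right) \left(-3 + E\right) = \left(-4 + 0\right) \left(-3 + E\right) = - 4 \left(-3 + E\right) = 12 - 4 E$)
$-405 + \left(-1 + d{\left(1 \right)}\right) 20 F = -405 + \left(-1 + \left(12 - 4\right)\right) 20 \cdot 256 = -405 + \left(-1 + 8\right) 20 \cdot 256 = -405 + 7 \cdot 20 \cdot 256 = -405 + 140 \cdot 256 = -405 + 35840 = 35435$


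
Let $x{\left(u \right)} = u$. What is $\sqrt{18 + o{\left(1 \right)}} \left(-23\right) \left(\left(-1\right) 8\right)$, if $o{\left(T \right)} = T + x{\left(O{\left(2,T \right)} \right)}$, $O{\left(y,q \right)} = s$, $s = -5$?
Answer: $184 \sqrt{14} \approx 688.46$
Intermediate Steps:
$O{\left(y,q \right)} = -5$
$o{\left(T \right)} = -5 + T$ ($o{\left(T \right)} = T - 5 = -5 + T$)
$\sqrt{18 + o{\left(1 \right)}} \left(-23\right) \left(\left(-1\right) 8\right) = \sqrt{18 + \left(-5 + 1\right)} \left(-23\right) \left(\left(-1\right) 8\right) = \sqrt{18 - 4} \left(-23\right) \left(-8\right) = \sqrt{14} \left(-23\right) \left(-8\right) = - 23 \sqrt{14} \left(-8\right) = 184 \sqrt{14}$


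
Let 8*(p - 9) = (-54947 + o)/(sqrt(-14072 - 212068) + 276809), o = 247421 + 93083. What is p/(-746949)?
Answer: -5595933048325/457870466592058632 + 285557*I*sqrt(56535)/228935233296029316 ≈ -1.2222e-5 + 2.9658e-10*I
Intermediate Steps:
o = 340504
p = 9 + 285557/(8*(276809 + 2*I*sqrt(56535))) (p = 9 + ((-54947 + 340504)/(sqrt(-14072 - 212068) + 276809))/8 = 9 + (285557/(sqrt(-226140) + 276809))/8 = 9 + (285557/(2*I*sqrt(56535) + 276809))/8 = 9 + (285557/(276809 + 2*I*sqrt(56535)))/8 = 9 + 285557/(8*(276809 + 2*I*sqrt(56535))) ≈ 9.129 - 0.00022153*I)
p/(-746949) = (5595933048325/612987588968 - 285557*I*sqrt(56535)/306493794484)/(-746949) = (5595933048325/612987588968 - 285557*I*sqrt(56535)/306493794484)*(-1/746949) = -5595933048325/457870466592058632 + 285557*I*sqrt(56535)/228935233296029316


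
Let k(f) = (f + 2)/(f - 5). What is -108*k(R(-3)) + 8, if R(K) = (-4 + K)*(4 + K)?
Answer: -37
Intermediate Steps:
k(f) = (2 + f)/(-5 + f)
-108*k(R(-3)) + 8 = -108*(2 + (-16 + (-3)²))/(-5 + (-16 + (-3)²)) + 8 = -108*(2 + (-16 + 9))/(-5 + (-16 + 9)) + 8 = -108*(2 - 7)/(-5 - 7) + 8 = -108*(-5)/(-12) + 8 = -(-9)*(-5) + 8 = -108*5/12 + 8 = -45 + 8 = -37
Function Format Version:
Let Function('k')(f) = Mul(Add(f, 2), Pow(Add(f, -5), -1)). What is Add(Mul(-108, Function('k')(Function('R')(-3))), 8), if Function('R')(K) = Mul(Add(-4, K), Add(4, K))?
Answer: -37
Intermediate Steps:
Function('k')(f) = Mul(Pow(Add(-5, f), -1), Add(2, f)) (Function('k')(f) = Mul(Add(2, f), Pow(Add(-5, f), -1)) = Mul(Pow(Add(-5, f), -1), Add(2, f)))
Add(Mul(-108, Function('k')(Function('R')(-3))), 8) = Add(Mul(-108, Mul(Pow(Add(-5, Add(-16, Pow(-3, 2))), -1), Add(2, Add(-16, Pow(-3, 2))))), 8) = Add(Mul(-108, Mul(Pow(Add(-5, Add(-16, 9)), -1), Add(2, Add(-16, 9)))), 8) = Add(Mul(-108, Mul(Pow(Add(-5, -7), -1), Add(2, -7))), 8) = Add(Mul(-108, Mul(Pow(-12, -1), -5)), 8) = Add(Mul(-108, Mul(Rational(-1, 12), -5)), 8) = Add(Mul(-108, Rational(5, 12)), 8) = Add(-45, 8) = -37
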